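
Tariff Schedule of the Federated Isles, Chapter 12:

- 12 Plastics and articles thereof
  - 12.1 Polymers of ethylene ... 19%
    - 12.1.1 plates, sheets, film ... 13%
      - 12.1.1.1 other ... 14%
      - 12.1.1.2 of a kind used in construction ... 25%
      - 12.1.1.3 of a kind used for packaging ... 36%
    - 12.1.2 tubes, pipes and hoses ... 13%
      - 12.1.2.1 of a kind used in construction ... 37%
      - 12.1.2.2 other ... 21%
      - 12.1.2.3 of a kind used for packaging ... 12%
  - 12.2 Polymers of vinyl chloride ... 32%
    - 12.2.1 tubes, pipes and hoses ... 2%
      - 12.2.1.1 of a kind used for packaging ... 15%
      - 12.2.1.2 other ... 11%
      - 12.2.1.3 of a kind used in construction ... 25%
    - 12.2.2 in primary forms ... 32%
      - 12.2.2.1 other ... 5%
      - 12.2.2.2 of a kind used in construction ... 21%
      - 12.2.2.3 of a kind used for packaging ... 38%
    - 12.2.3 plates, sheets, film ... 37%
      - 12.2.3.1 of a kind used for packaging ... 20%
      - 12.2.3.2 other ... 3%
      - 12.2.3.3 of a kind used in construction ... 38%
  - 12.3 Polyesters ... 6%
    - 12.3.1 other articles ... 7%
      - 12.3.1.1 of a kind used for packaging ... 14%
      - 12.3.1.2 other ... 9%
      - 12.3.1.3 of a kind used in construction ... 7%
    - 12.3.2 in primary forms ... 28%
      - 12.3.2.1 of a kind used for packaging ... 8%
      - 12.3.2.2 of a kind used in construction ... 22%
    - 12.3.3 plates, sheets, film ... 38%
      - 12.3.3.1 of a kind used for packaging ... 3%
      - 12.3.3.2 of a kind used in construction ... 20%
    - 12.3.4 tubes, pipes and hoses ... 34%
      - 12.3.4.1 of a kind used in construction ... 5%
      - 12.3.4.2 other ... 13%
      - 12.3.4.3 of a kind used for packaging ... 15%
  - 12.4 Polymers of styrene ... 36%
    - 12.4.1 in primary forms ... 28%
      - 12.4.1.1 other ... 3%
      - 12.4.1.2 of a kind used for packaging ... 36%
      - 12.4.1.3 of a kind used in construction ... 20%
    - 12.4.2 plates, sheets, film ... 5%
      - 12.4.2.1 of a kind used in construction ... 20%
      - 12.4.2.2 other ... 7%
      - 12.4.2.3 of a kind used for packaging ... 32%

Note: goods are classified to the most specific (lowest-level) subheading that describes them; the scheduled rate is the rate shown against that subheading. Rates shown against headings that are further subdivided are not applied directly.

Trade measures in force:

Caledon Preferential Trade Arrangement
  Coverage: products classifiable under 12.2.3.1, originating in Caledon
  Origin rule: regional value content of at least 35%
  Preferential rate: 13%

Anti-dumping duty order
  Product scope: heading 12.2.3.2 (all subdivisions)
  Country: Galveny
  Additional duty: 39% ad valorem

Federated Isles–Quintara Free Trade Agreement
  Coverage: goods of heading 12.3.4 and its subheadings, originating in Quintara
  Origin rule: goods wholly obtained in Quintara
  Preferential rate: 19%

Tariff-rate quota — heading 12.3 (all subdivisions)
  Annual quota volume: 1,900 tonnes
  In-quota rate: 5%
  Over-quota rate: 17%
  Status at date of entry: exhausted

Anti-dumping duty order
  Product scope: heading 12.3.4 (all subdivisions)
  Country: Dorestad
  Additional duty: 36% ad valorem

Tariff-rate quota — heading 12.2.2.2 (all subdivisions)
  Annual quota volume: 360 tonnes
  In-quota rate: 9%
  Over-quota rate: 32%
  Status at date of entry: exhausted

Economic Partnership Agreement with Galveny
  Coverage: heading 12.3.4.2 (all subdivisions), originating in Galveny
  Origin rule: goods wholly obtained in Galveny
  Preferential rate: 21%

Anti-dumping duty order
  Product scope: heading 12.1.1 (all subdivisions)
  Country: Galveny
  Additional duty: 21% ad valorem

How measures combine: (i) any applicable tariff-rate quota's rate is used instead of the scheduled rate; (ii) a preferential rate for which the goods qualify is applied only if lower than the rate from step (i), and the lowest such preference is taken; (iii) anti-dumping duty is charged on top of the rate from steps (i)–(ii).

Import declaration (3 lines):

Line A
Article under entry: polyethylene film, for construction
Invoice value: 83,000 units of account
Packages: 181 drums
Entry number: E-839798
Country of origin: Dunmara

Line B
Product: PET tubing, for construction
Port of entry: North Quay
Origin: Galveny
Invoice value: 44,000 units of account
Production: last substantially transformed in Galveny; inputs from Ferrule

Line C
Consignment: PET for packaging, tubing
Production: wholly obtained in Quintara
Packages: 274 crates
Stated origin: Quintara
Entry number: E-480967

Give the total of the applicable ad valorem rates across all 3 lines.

Line A: polyethylene → 12.1; film → 12.1.1; for construction → 12.1.1.2. Scheduled 25%. No special measure applies. → 25%.
Line B: PET → 12.3; tubing → 12.3.4; for construction → 12.3.4.1. Scheduled 5%. quota on 12.3 exhausted → over-quota 17%; Galveny agreement on 12.3.4.2: 12.3.4.1 not covered. → 17%.
Line C: PET → 12.3; tubing → 12.3.4; for packaging → 12.3.4.3. Scheduled 15%. quota on 12.3 exhausted → over-quota 17%; Quintara agreement on 12.3.4: wholly obtained → 19% available; preference 19% not lower than 17% → no reduction. → 17%.
Sum: 25% + 17% + 17% = 59%.

59%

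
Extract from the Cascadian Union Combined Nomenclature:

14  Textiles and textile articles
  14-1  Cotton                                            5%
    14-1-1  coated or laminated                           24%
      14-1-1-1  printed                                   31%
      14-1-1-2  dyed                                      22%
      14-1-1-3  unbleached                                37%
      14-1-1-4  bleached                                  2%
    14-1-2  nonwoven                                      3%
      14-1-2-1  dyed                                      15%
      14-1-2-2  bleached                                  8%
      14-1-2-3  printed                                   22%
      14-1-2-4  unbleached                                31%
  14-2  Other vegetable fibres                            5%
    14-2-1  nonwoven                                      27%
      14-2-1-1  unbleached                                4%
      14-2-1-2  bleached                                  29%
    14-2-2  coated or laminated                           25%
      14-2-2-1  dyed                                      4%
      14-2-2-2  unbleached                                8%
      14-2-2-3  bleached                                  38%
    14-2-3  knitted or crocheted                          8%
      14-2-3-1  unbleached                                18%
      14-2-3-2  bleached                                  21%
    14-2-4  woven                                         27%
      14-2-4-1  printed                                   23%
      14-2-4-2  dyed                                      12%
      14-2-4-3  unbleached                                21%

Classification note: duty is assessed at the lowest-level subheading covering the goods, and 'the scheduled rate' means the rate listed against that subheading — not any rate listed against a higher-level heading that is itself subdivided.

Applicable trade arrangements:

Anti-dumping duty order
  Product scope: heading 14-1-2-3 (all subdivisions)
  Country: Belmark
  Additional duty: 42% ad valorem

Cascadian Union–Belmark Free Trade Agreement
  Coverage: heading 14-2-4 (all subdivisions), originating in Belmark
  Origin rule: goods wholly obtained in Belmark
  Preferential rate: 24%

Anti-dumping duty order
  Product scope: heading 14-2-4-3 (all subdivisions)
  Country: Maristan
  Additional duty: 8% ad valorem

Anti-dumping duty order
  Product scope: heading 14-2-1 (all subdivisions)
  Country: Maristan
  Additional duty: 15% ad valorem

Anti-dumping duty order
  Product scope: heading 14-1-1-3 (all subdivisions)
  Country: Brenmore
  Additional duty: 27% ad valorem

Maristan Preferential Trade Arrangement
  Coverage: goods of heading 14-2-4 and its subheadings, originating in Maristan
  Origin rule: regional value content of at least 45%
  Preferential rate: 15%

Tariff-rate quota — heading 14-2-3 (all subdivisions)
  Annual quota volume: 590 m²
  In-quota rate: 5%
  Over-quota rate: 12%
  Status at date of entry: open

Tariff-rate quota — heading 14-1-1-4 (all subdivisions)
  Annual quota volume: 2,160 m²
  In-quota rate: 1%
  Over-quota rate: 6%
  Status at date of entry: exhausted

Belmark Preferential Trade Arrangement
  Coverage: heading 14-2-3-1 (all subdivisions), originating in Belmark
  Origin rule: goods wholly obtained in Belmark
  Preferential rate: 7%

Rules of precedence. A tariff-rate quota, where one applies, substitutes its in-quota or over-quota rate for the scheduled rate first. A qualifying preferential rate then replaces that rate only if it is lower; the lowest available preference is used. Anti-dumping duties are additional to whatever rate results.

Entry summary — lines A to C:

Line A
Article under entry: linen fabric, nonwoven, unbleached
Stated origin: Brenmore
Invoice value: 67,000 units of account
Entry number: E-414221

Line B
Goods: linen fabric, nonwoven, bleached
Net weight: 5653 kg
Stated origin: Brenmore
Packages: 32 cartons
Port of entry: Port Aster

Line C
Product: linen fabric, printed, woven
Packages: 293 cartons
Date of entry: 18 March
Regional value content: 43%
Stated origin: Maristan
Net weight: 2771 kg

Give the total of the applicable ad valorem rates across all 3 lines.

56%

Line A: linen → 14-2; nonwoven → 14-2-1; unbleached → 14-2-1-1. Scheduled 4%. No special measure applies. → 4%.
Line B: linen → 14-2; nonwoven → 14-2-1; bleached → 14-2-1-2. Scheduled 29%. No special measure applies. → 29%.
Line C: linen → 14-2; woven → 14-2-4; printed → 14-2-4-1. Scheduled 23%. Maristan agreement on 14-2-4: RVC < 45%. → 23%.
Sum: 4% + 29% + 23% = 56%.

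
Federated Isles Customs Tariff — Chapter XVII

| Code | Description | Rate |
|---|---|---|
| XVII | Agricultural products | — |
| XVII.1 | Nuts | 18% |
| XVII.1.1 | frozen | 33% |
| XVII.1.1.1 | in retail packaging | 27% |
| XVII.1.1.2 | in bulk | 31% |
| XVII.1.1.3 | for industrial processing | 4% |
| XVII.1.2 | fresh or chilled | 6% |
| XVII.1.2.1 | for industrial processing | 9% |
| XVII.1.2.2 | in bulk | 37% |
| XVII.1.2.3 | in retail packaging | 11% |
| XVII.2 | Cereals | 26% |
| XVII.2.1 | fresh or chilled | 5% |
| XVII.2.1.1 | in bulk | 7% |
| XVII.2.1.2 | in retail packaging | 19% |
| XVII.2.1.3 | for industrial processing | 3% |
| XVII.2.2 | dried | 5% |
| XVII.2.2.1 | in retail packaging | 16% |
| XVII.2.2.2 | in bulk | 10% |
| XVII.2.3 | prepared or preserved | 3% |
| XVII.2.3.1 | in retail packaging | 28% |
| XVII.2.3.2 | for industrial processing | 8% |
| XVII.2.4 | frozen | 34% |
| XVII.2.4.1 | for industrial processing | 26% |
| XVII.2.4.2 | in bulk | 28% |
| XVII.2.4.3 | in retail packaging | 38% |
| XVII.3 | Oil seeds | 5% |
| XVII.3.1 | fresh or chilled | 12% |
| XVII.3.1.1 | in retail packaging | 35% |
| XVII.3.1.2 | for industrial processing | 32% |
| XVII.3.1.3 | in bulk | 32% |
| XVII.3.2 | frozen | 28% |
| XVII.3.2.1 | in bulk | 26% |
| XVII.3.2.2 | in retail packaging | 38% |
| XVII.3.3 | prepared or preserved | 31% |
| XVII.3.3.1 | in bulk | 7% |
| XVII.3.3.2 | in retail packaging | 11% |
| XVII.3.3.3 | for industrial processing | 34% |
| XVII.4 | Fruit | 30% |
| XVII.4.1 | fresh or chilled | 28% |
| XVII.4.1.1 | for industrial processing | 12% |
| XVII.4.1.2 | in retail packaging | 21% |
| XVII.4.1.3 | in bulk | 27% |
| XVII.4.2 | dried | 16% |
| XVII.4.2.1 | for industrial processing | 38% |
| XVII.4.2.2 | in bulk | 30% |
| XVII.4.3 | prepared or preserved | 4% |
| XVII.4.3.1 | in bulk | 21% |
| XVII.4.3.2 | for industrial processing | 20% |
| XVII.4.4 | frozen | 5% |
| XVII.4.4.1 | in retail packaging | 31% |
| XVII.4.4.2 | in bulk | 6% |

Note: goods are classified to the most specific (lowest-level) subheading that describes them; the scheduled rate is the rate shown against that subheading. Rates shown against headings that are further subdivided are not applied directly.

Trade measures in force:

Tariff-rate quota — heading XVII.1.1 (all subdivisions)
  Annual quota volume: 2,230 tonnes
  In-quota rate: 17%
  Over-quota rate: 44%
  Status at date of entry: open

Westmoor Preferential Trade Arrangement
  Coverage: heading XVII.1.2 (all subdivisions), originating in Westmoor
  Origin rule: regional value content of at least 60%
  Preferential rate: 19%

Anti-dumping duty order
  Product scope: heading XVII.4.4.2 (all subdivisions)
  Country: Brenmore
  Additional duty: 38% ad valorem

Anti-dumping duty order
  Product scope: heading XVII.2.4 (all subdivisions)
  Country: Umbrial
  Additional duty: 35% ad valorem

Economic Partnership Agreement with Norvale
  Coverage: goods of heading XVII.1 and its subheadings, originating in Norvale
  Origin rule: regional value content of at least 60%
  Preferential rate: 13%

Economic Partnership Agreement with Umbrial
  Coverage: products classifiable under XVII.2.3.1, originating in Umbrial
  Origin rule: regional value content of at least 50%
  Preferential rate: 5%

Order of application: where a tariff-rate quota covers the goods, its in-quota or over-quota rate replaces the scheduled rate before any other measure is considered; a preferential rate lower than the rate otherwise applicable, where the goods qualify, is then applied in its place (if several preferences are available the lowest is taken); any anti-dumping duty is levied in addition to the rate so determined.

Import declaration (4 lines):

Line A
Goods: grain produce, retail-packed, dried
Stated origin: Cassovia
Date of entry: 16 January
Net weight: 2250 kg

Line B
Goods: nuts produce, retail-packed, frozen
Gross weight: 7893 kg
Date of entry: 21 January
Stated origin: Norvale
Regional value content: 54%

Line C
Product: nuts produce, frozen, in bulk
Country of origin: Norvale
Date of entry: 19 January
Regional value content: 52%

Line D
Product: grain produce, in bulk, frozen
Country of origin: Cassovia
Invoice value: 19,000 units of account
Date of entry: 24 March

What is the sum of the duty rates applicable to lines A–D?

78%

Line A: grain → XVII.2; dried → XVII.2.2; retail-packed → XVII.2.2.1. Scheduled 16%. No special measure applies. → 16%.
Line B: nuts → XVII.1; frozen → XVII.1.1; retail-packed → XVII.1.1.1. Scheduled 27%. quota on XVII.1.1 open → in-quota 17%; Norvale agreement on XVII.1: RVC < 60%. → 17%.
Line C: nuts → XVII.1; frozen → XVII.1.1; in bulk → XVII.1.1.2. Scheduled 31%. quota on XVII.1.1 open → in-quota 17%; Norvale agreement on XVII.1: RVC < 60%. → 17%.
Line D: grain → XVII.2; frozen → XVII.2.4; in bulk → XVII.2.4.2. Scheduled 28%. No special measure applies. → 28%.
Sum: 16% + 17% + 17% + 28% = 78%.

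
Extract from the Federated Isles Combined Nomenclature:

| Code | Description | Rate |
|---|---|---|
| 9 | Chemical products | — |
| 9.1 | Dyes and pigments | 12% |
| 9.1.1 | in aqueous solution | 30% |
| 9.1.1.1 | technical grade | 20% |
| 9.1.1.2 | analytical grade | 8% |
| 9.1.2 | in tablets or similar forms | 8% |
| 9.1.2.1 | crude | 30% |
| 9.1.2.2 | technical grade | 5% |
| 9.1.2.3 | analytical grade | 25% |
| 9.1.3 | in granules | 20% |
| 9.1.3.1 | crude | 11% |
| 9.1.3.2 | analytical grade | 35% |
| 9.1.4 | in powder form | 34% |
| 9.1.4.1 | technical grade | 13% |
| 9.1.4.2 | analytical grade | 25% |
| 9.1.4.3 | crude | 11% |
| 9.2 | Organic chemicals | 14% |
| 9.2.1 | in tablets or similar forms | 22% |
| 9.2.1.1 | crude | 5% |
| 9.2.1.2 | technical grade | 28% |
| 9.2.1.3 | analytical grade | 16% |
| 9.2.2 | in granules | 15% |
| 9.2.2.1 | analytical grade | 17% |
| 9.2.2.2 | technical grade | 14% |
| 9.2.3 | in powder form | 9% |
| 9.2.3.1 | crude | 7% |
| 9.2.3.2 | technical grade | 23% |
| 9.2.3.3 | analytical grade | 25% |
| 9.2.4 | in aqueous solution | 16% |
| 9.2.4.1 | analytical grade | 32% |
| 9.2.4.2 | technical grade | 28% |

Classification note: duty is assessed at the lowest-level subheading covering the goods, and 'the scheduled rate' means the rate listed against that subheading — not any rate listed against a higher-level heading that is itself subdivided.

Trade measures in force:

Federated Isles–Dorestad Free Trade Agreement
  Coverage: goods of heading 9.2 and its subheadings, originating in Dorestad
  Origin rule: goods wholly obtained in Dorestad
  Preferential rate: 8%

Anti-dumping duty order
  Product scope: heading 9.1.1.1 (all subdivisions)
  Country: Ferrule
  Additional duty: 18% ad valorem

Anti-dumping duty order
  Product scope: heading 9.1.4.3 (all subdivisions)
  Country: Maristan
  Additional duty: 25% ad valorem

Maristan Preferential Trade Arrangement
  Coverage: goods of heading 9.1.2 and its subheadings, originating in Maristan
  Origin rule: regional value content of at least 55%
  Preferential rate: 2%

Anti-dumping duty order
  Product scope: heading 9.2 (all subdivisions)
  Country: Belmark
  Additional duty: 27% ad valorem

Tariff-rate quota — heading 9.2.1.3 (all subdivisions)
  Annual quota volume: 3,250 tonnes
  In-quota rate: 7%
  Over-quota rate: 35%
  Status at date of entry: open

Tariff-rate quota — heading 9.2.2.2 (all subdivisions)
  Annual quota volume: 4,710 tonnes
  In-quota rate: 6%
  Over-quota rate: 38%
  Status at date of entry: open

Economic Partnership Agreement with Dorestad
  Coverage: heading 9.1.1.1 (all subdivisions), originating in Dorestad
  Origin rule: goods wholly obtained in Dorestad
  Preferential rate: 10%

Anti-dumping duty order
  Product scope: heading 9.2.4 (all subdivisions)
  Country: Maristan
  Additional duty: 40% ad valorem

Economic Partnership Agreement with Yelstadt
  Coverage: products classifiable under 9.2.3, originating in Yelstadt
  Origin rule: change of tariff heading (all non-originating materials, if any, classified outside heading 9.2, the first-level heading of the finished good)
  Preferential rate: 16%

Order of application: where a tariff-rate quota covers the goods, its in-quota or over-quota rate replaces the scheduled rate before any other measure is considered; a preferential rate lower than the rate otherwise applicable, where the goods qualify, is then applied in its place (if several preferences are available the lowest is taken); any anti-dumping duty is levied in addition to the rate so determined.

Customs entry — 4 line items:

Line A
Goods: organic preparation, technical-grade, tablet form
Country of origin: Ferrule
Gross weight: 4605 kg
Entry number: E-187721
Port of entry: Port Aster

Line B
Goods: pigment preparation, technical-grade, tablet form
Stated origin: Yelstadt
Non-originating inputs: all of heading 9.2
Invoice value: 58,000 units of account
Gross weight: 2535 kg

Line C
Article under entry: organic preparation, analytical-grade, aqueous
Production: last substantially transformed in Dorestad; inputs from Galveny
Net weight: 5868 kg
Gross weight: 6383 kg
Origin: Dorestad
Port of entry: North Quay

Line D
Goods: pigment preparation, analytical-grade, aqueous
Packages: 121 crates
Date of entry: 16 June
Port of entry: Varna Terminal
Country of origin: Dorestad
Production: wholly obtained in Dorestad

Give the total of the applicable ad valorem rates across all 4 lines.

73%

Line A: organic → 9.2; tablet form → 9.2.1; technical-grade → 9.2.1.2. Scheduled 28%. No special measure applies. → 28%.
Line B: pigment → 9.1; tablet form → 9.1.2; technical-grade → 9.1.2.2. Scheduled 5%. Yelstadt agreement on 9.2.3: 9.1.2.2 not covered. → 5%.
Line C: organic → 9.2; aqueous → 9.2.4; analytical-grade → 9.2.4.1. Scheduled 32%. Dorestad agreement on 9.2: not wholly obtained; Dorestad agreement on 9.1.1.1: 9.2.4.1 not covered. → 32%.
Line D: pigment → 9.1; aqueous → 9.1.1; analytical-grade → 9.1.1.2. Scheduled 8%. Dorestad agreement on 9.2: 9.1.1.2 not covered; Dorestad agreement on 9.1.1.1: 9.1.1.2 not covered. → 8%.
Sum: 28% + 5% + 32% + 8% = 73%.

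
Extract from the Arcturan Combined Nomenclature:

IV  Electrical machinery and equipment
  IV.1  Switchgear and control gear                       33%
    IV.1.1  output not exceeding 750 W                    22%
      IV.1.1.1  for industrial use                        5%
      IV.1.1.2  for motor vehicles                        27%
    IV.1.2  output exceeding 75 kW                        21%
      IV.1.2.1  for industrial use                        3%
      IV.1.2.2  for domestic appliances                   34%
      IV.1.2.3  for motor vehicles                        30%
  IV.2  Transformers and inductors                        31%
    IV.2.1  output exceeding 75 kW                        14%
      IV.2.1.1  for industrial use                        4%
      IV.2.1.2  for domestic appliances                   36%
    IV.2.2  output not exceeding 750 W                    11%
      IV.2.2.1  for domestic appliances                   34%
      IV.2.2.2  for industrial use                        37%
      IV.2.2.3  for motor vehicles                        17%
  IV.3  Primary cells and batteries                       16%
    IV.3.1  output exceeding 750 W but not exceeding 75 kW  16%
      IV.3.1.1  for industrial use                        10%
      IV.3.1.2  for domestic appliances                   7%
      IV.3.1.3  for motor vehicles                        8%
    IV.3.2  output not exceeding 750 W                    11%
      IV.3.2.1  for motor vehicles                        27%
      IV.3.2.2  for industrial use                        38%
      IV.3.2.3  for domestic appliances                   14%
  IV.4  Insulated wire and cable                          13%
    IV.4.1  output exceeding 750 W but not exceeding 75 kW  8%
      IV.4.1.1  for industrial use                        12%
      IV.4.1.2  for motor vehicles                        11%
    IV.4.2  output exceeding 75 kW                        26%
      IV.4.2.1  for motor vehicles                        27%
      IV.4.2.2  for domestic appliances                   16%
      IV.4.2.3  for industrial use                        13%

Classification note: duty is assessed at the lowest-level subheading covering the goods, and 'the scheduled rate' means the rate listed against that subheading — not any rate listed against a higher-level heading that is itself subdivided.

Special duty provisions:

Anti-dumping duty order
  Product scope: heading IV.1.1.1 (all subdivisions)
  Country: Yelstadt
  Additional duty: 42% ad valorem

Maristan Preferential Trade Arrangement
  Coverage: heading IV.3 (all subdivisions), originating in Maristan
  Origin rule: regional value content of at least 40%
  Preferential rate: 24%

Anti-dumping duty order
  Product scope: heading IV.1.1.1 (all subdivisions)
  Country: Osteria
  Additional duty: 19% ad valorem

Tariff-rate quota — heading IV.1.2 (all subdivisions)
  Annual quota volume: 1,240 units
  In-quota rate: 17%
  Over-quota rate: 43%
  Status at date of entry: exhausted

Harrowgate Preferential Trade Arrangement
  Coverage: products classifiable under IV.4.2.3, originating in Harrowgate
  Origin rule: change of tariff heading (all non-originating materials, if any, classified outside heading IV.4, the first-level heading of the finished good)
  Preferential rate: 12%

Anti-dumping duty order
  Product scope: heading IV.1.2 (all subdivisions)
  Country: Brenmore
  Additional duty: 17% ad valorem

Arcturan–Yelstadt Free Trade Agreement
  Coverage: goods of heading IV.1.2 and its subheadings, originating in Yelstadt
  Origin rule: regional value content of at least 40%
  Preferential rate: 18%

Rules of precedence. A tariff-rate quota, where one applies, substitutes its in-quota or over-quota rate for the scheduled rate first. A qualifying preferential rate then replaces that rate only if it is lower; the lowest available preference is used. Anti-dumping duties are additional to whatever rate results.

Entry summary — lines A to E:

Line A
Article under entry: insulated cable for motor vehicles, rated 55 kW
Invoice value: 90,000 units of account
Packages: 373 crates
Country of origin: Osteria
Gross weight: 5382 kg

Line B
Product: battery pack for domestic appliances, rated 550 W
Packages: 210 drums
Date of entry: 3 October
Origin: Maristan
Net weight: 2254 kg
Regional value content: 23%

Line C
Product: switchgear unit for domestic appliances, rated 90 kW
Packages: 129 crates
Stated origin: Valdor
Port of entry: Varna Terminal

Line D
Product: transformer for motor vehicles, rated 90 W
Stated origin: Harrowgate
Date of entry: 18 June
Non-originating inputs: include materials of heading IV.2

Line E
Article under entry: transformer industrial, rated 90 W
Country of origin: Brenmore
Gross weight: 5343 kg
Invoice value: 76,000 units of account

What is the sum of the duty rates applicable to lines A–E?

Line A: insulated cable → IV.4; rated 55 kW → IV.4.1; for motor vehicles → IV.4.1.2. Scheduled 11%. No special measure applies. → 11%.
Line B: battery pack → IV.3; rated 550 W → IV.3.2; for domestic appliances → IV.3.2.3. Scheduled 14%. Maristan agreement on IV.3: RVC < 40%. → 14%.
Line C: switchgear unit → IV.1; rated 90 kW → IV.1.2; for domestic appliances → IV.1.2.2. Scheduled 34%. quota on IV.1.2 exhausted → over-quota 43%. → 43%.
Line D: transformer → IV.2; rated 90 W → IV.2.2; for motor vehicles → IV.2.2.3. Scheduled 17%. Harrowgate agreement on IV.4.2.3: IV.2.2.3 not covered. → 17%.
Line E: transformer → IV.2; rated 90 W → IV.2.2; industrial → IV.2.2.2. Scheduled 37%. No special measure applies. → 37%.
Sum: 11% + 14% + 43% + 17% + 37% = 122%.

122%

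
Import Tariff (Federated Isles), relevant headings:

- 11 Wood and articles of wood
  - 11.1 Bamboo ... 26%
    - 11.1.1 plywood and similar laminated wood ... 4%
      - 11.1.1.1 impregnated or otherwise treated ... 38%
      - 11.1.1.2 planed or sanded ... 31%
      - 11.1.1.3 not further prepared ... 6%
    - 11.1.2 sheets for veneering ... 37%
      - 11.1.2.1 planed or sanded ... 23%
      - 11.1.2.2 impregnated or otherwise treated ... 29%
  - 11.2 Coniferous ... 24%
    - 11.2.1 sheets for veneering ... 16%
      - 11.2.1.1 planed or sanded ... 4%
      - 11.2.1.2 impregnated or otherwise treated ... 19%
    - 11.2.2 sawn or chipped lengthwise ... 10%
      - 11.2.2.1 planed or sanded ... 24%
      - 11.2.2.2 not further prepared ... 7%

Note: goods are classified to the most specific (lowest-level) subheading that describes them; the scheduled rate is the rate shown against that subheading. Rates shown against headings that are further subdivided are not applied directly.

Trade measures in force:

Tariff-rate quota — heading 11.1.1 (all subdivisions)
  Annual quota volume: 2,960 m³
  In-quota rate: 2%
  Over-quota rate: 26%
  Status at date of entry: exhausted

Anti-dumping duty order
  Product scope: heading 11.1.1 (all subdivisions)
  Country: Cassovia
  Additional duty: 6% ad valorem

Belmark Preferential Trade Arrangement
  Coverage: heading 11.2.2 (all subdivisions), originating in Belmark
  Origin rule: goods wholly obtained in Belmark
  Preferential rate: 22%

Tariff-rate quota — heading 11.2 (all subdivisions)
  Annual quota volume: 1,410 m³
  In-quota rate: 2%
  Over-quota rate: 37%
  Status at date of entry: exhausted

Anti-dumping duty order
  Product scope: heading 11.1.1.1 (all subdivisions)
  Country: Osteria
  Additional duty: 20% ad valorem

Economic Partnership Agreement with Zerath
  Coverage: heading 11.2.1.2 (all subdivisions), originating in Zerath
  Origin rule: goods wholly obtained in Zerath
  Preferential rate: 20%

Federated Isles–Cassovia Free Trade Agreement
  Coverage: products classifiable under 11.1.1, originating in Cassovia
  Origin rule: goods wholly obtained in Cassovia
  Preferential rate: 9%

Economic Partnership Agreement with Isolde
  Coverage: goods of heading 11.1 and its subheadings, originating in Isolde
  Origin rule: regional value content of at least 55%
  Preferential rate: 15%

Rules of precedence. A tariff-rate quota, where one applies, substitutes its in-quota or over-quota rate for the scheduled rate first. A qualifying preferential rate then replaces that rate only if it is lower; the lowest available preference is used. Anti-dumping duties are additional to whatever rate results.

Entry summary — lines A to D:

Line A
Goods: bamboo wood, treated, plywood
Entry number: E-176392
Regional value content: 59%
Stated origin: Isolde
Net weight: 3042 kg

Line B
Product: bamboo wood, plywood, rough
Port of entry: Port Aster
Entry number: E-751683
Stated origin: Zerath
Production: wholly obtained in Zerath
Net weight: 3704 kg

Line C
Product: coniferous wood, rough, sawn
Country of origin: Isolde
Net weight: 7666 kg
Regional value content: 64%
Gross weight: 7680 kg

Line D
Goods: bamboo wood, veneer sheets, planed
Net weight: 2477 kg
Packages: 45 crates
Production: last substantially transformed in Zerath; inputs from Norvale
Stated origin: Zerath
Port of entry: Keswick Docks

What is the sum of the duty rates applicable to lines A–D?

101%

Line A: bamboo → 11.1; plywood → 11.1.1; treated → 11.1.1.1. Scheduled 38%. quota on 11.1.1 exhausted → over-quota 26%; Isolde agreement on 11.1: RVC ≥ 55% → 15% available; preferential 15%. → 15%.
Line B: bamboo → 11.1; plywood → 11.1.1; rough → 11.1.1.3. Scheduled 6%. quota on 11.1.1 exhausted → over-quota 26%; Zerath agreement on 11.2.1.2: 11.1.1.3 not covered. → 26%.
Line C: coniferous → 11.2; sawn → 11.2.2; rough → 11.2.2.2. Scheduled 7%. quota on 11.2 exhausted → over-quota 37%; Isolde agreement on 11.1: 11.2.2.2 not covered. → 37%.
Line D: bamboo → 11.1; veneer sheets → 11.1.2; planed → 11.1.2.1. Scheduled 23%. Zerath agreement on 11.2.1.2: 11.1.2.1 not covered. → 23%.
Sum: 15% + 26% + 37% + 23% = 101%.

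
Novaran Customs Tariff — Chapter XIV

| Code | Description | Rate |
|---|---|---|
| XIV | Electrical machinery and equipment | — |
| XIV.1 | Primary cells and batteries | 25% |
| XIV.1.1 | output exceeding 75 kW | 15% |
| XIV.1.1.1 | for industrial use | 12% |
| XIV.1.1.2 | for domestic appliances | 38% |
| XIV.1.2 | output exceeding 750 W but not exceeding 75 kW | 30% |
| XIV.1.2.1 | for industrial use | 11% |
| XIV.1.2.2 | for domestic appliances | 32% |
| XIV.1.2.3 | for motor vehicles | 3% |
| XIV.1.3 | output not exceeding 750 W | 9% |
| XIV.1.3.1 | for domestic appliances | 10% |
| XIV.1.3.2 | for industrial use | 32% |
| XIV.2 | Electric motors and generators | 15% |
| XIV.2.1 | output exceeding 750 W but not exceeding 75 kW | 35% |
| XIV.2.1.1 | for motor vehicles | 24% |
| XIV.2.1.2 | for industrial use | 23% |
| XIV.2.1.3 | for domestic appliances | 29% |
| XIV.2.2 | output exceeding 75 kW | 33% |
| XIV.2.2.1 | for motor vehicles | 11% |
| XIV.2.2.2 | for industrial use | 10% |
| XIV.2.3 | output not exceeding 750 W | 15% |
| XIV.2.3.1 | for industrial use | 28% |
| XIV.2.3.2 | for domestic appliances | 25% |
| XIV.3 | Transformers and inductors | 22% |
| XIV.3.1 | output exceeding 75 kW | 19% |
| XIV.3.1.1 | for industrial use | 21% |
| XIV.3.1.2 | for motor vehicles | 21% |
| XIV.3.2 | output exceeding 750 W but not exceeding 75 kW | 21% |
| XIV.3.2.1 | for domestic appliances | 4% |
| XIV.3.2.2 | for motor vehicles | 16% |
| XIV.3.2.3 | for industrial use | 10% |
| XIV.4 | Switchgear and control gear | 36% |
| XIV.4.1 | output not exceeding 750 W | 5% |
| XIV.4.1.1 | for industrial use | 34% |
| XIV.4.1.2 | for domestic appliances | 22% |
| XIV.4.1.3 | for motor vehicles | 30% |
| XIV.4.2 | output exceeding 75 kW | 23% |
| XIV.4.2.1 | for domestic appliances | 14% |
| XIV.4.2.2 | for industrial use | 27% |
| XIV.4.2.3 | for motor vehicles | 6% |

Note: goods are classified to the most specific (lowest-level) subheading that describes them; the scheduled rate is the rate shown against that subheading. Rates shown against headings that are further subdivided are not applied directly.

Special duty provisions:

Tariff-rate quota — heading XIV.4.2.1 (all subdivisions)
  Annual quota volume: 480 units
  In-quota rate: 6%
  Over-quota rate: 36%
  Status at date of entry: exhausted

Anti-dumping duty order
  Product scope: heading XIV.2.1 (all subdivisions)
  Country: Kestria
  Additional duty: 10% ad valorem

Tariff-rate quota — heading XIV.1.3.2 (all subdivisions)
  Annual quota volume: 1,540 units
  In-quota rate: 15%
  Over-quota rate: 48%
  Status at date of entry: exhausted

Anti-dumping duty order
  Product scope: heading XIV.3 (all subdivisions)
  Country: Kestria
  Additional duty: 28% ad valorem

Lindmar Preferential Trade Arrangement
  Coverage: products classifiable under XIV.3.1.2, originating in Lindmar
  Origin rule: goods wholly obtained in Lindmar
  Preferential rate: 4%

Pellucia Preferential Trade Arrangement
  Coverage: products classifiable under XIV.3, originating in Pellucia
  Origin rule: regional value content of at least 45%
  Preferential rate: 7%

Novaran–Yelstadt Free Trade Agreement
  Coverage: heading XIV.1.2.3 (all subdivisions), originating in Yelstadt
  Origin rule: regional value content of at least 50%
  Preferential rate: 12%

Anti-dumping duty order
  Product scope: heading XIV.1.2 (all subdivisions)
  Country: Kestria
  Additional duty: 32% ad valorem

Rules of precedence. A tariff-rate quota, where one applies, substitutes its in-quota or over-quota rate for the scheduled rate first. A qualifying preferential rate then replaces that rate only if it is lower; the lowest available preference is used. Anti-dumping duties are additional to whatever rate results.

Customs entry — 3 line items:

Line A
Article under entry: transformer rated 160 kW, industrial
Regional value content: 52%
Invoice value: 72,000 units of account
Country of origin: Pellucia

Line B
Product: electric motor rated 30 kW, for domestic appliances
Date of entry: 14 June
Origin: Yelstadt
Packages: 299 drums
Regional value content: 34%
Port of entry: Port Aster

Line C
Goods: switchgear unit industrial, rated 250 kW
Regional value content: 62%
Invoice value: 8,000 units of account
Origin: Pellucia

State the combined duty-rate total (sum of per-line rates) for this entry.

63%

Line A: transformer → XIV.3; rated 160 kW → XIV.3.1; industrial → XIV.3.1.1. Scheduled 21%. Pellucia agreement on XIV.3: RVC ≥ 45% → 7% available; preferential 7%. → 7%.
Line B: electric motor → XIV.2; rated 30 kW → XIV.2.1; for domestic appliances → XIV.2.1.3. Scheduled 29%. Yelstadt agreement on XIV.1.2.3: XIV.2.1.3 not covered. → 29%.
Line C: switchgear unit → XIV.4; rated 250 kW → XIV.4.2; industrial → XIV.4.2.2. Scheduled 27%. Pellucia agreement on XIV.3: XIV.4.2.2 not covered. → 27%.
Sum: 7% + 29% + 27% = 63%.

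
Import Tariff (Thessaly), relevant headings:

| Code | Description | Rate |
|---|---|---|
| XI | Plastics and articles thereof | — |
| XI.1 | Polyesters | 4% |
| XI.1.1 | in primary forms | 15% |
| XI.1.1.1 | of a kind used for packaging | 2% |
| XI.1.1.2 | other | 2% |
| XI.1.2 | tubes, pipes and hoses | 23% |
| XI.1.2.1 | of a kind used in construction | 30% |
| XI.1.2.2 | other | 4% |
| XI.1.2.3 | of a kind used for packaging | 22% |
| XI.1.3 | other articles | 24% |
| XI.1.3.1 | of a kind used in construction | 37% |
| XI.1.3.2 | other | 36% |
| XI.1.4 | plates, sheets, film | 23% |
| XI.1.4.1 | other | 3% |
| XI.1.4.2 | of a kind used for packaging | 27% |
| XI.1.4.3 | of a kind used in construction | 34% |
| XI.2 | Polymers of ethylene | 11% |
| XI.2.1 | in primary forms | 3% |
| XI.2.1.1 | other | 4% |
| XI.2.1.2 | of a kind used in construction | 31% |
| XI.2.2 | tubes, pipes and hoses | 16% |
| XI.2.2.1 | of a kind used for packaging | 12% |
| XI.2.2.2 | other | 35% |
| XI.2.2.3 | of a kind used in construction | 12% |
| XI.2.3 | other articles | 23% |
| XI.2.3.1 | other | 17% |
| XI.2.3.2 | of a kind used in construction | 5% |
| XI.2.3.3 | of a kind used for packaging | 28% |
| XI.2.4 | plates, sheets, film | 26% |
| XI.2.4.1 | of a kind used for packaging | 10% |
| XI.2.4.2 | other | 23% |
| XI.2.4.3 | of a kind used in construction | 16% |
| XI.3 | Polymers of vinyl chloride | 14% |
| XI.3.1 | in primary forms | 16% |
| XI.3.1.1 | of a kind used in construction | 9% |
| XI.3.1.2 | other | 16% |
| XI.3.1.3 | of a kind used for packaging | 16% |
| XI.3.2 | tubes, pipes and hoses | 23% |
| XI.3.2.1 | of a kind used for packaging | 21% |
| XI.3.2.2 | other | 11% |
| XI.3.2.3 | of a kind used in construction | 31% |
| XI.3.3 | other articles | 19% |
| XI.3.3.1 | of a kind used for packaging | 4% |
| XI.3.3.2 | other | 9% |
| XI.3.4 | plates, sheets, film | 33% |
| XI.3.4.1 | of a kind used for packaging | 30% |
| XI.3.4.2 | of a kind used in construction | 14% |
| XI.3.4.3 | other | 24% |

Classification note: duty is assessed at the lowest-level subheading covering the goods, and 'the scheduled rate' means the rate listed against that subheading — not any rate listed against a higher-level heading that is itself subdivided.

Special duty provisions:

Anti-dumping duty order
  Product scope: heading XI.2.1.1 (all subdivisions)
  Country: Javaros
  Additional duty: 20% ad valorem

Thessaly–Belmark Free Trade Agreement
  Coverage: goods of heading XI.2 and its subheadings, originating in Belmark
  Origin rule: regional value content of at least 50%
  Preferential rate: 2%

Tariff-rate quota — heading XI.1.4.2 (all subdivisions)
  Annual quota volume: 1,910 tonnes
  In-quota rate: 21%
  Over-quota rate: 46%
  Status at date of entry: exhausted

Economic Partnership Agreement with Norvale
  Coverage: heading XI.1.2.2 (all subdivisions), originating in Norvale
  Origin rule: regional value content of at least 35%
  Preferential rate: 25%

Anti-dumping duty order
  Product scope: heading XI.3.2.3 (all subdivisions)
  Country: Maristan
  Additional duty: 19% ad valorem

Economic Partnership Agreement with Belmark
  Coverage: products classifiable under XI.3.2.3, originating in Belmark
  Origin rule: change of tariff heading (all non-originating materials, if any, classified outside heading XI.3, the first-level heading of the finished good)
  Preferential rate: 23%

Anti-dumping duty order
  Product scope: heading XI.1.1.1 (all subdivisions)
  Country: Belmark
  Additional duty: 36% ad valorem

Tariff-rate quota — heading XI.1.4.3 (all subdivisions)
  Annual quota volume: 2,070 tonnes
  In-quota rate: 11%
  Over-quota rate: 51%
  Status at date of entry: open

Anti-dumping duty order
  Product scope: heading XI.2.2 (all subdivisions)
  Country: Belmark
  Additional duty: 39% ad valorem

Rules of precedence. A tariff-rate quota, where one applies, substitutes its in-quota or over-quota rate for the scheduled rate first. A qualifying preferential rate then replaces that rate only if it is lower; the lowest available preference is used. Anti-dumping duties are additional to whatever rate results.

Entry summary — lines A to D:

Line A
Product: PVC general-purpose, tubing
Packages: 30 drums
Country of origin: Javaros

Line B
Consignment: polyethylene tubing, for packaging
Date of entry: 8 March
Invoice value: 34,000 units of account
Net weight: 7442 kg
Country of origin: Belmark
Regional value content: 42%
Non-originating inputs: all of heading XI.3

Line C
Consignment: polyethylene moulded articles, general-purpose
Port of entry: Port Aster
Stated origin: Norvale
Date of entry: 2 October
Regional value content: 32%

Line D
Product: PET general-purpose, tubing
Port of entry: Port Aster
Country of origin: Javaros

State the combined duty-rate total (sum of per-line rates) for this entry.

83%

Line A: PVC → XI.3; tubing → XI.3.2; general-purpose → XI.3.2.2. Scheduled 11%. No special measure applies. → 11%.
Line B: polyethylene → XI.2; tubing → XI.2.2; for packaging → XI.2.2.1. Scheduled 12%. Belmark agreement on XI.2: RVC < 50%; Belmark agreement on XI.3.2.3: XI.2.2.1 not covered; anti-dumping (Belmark, XI.2.2): +39%; total 12% + 39% = 51%. → 51%.
Line C: polyethylene → XI.2; moulded articles → XI.2.3; general-purpose → XI.2.3.1. Scheduled 17%. Norvale agreement on XI.1.2.2: XI.2.3.1 not covered. → 17%.
Line D: PET → XI.1; tubing → XI.1.2; general-purpose → XI.1.2.2. Scheduled 4%. No special measure applies. → 4%.
Sum: 11% + 51% + 17% + 4% = 83%.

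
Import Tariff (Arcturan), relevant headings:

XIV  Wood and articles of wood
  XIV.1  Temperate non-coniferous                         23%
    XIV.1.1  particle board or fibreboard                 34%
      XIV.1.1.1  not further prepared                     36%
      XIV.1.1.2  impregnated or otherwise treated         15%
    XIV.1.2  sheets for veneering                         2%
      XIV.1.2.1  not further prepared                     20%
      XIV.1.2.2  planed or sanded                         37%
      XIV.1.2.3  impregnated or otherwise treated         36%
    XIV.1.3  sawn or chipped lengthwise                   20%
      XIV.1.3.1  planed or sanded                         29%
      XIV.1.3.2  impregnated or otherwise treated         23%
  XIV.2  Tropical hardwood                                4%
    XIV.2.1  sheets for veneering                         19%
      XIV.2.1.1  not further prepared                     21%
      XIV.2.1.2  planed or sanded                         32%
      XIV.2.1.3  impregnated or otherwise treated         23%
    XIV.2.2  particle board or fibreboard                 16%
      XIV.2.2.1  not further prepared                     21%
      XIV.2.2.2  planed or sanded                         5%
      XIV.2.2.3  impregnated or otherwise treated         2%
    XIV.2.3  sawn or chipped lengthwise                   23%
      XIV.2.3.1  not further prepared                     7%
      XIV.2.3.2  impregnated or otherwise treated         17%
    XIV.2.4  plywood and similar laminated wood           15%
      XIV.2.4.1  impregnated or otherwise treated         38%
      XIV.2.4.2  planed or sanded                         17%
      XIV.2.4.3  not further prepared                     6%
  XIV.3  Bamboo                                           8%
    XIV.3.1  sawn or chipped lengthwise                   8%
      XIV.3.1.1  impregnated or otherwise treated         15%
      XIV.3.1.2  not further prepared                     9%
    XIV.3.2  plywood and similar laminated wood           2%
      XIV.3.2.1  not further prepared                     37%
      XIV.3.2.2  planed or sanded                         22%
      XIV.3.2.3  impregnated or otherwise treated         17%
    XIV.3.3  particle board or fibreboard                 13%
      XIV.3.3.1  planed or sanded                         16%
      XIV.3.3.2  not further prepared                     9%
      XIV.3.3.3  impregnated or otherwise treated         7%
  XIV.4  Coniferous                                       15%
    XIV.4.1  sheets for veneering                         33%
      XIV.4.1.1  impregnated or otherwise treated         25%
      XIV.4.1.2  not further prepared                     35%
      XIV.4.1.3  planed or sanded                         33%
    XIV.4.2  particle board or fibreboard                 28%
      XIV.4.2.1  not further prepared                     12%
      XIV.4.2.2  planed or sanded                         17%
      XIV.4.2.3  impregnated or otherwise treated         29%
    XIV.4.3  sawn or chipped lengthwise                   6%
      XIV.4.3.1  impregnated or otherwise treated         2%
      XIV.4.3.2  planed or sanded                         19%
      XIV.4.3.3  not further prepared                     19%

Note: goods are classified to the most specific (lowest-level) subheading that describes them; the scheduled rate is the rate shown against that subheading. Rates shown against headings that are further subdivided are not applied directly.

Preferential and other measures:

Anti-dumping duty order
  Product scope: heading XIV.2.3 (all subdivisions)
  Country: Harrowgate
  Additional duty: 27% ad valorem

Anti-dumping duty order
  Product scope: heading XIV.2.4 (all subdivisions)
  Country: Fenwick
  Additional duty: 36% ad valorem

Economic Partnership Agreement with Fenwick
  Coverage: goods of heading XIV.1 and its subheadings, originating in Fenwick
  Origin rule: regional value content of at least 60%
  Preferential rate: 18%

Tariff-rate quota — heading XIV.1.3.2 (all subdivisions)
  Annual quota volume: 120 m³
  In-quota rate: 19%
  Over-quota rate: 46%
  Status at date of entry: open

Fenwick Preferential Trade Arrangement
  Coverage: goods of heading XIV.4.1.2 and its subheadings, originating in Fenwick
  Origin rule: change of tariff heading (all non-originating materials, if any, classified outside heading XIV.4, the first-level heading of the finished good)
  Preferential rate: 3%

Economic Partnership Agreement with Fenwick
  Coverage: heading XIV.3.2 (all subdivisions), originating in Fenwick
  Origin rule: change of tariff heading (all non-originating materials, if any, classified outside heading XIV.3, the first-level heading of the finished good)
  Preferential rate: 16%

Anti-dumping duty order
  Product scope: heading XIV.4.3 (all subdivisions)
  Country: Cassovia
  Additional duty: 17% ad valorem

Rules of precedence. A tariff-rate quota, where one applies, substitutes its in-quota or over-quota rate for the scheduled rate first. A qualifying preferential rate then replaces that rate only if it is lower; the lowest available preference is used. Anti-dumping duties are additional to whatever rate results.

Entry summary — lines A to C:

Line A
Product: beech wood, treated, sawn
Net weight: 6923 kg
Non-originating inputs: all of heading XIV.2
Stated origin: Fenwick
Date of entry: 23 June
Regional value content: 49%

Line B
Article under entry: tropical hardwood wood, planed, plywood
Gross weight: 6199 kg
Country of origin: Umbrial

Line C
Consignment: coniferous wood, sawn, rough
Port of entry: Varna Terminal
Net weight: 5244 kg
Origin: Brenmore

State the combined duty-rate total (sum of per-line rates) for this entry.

55%

Line A: beech → XIV.1; sawn → XIV.1.3; treated → XIV.1.3.2. Scheduled 23%. quota on XIV.1.3.2 open → in-quota 19%; Fenwick agreement on XIV.1: RVC < 60%; Fenwick agreement on XIV.4.1.2: XIV.1.3.2 not covered; Fenwick agreement on XIV.3.2: XIV.1.3.2 not covered. → 19%.
Line B: tropical hardwood → XIV.2; plywood → XIV.2.4; planed → XIV.2.4.2. Scheduled 17%. No special measure applies. → 17%.
Line C: coniferous → XIV.4; sawn → XIV.4.3; rough → XIV.4.3.3. Scheduled 19%. No special measure applies. → 19%.
Sum: 19% + 17% + 19% = 55%.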